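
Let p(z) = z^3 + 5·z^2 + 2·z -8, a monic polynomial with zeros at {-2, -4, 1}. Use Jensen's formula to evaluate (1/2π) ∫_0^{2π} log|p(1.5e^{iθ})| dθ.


Zeros: -4, -2, 1; r = 1.5.
Inside |z| < r: 1. Outside (|z| ≥ r): -4, -2.
p(0) = -8, so log|p(0)| = log(8) = 2.0794.
Apply Jensen: I(r) = log|p(0)| + Σ_k log(r/|z_k|), summed over zeros inside |z| < r.
  log(r/|z_k|) for z_k = 1: log(1.5/1) = 0.4055
  Outside zeros (-4, -2) contribute nothing to the Jensen sum.
Sum over inside zeros: 0.4055.
I(r) = log|p(0)| + (inside sum) = 2.0794 + 0.4055 = 2.4849.
Note: since some zeros are outside |z| ≤ r, the simplified n·log(r) form does NOT apply — only the inside zeros contribute.

I(r) ≈ 2.4849.


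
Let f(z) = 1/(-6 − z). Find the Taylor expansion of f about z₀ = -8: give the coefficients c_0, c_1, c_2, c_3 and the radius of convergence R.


Let w = z − z₀, so z = z₀ + w.
Then -6 − z = -6 − (z₀ + w) = (-6 − z₀) − w = 2 − w.
f(z) = 1/(2 − w) = (1/(2)) · 1/(1 − w/(2)) = Σ_{n≥0} w^n / (2)^(n+1).
So c_n = 1/(2)^(n+1):
  c_0 = 1/(2)^1 = 1/2.
  c_1 = 1/(2)^2 = 1/4.
  c_2 = 1/(2)^3 = 1/8.
  c_3 = 1/(2)^4 = 1/16.
The series is valid for |w/d| < 1, i.e. |z − z₀| < |d|.
Radius of convergence: R = |-6 − z₀| = |2| = 2 (distance from z₀ to the singularity z = -6).

c_0 = 1/2, c_1 = 1/4, c_2 = 1/8, c_3 = 1/16; R = 2.


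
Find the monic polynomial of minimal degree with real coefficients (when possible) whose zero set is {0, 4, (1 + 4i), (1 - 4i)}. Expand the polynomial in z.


The polynomial is p(z) = ∏_{α ∈ S} (z − α), where S = {0, 4, (1 + 4i), (1 - 4i)}.
Expanding the product yields: p(z) = z^4 -6·z^3 + 25·z^2 -68·z.
Note conjugate pairs combine to real quadratics: (z − (1+4i))(z − (1−4i)) = z² − 2z + 17.
The resulting polynomial has degree 4 and real coefficients as required.

p(z) = z^4 -6·z^3 + 25·z^2 -68·z.


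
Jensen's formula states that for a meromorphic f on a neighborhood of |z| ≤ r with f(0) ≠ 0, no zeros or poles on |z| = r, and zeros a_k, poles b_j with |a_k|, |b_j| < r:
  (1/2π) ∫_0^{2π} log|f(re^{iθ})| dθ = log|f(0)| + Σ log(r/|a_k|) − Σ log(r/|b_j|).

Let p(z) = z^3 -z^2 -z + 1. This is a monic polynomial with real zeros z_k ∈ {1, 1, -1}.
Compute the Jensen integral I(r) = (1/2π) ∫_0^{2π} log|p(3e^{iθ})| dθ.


Zeros: -1, 1, 1; r = 3.
Inside |z| < r: -1, 1, 1. Outside (|z| ≥ r): ∅.
p(0) = 1, so log|p(0)| = log(1) = 0.0000.
Apply Jensen: I(r) = log|p(0)| + Σ_k log(r/|z_k|), summed over zeros inside |z| < r.
  log(r/|z_k|) for z_k = 1: log(3/1) = 1.0986
  log(r/|z_k|) for z_k = 1: log(3/1) = 1.0986
  log(r/|z_k|) for z_k = -1: log(3/1) = 1.0986
Sum over inside zeros: 3.2958.
I(r) = log|p(0)| + (inside sum) = 0.0000 + 3.2958 = 3.2958.
Closed form (all zeros inside, monic): I(r) = n·log(r) = 3·log(3) = 3.2958. ✓

I(r) ≈ 3.2958.


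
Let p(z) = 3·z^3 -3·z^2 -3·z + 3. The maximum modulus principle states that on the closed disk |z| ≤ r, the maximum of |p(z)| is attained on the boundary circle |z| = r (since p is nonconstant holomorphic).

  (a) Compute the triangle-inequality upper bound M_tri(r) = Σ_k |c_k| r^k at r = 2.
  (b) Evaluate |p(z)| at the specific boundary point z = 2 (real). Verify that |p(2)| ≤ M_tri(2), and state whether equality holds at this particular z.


Coefficients: c_0 = 3, c_1 = -3, c_2 = -3, c_3 = 3. Radius r = 2.
Part (a). Triangle bound: M_tri(r) = Σ_k |c_k| r^k
  = |3|·2^0 + |-3|·2^1 + |-3|·2^2 + |3|·2^3
  = 3 + 6 + 12 + 24 = 45.
This bounds M(r) := max_{|z|=r} |p(z)| from above; equality holds iff all terms c_k z^k can be made to align in phase at a single z on |z|=r.
Part (b). At z = 2 (real, on the circle |z| = r):
  p(2) = (3)·2^0 + (-3)·2^1 + (-3)·2^2 + (3)·2^3 = 9.
  |p(2)| = 9.
Check: |p(2)| = 9 ≤ 45 = M_tri(2). ✓ Equality does not hold at z = 2 (the coefficients have mixed signs, so the terms do not all align in phase there).

M_tri(2) = 45; |p(2)| = 9; equality at z=2: no.


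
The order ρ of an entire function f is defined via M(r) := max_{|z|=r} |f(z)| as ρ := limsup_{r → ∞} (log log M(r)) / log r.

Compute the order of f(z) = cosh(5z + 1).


cosh(w) is a linear combination of e^{iw} and e^{−iw} (or e^w, e^{−w} in the hyperbolic case), so |cosh(w)| ≤ e^{|w|}. With w = 5z + 1, |w| ≤ 5|z| + 1 = 5r + 1 on |z| = r, giving M(r) ≤ e^{5r + 1}, so ρ ≤ 1. On a suitable ray (z = it for sin/cos; z = t for sinh/cosh, t real → ∞), |cosh(5z + 1)| grows like e^{5|t|}/2, so ρ ≥ 1. Hence ρ = 1.
Therefore ρ = 1.

Order ρ = 1.


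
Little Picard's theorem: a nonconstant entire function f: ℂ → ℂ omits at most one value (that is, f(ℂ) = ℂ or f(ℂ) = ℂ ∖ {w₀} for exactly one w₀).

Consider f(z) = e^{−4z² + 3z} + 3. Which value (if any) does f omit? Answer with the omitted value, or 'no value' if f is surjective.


Little Picard bounds the complement of f(ℂ) to at most one point.
The exponent g(z) = −4z² + 3z is a nonconstant polynomial, hence surjective onto ℂ. So e^{g(z)} takes every value in {e^w : w ∈ ℂ} = ℂ ∖ {0}. Adding 3 shifts the range to ℂ ∖ {3}. f omits exactly 3.

Omitted value: 3.


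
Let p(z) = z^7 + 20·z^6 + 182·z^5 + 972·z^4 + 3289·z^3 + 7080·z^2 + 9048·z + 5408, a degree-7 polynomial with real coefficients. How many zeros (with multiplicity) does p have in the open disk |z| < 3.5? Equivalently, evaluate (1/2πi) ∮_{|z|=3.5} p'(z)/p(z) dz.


The zeros of p are: (-3 + 2i), (-3 - 2i), (-3 + 2i), (-3 - 2i), (-2 + 2i), (-2 - 2i), -4.
Their magnitudes are: 3.606, 3.606, 3.606, 3.606, 2.828, 2.828, 4.
Zeros with |z| < R = 3.5: (-2 + 2i), (-2 - 2i).
Count = 2.
By the argument principle, (1/2πi) ∮_{|z|=R} p'(z)/p(z) dz equals exactly this count.

Number of zeros inside |z| < 3.5: 2.


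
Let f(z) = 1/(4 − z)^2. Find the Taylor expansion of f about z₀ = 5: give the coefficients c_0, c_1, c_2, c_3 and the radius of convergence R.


Let w = z − z₀, so z = z₀ + w.
Then 4 − z = 4 − (z₀ + w) = (4 − z₀) − w = -1 − w.
f(z) = 1/(-1 − w)^2 = (1/(-1)^2) · (1 − w/(-1))^{−2}.
By the binomial series (1−u)^{−2} = Σ_{n≥0} C(n+1, 1) u^n for |u|<1, with u = w/(-1):
  c_n = C(n+1, 1) / (-1)^(n+2).
  c_0 = 1/(-1)^2 = 1.
  c_1 = 2/(-1)^3 = -2.
  c_2 = 3/(-1)^4 = 3.
  c_3 = 4/(-1)^5 = -4.
The series is valid for |w/d| < 1, i.e. |z − z₀| < |d|.
Radius of convergence: R = |4 − z₀| = |-1| = 1 (distance from z₀ to the singularity z = 4).

c_0 = 1, c_1 = -2, c_2 = 3, c_3 = -4; R = 1.


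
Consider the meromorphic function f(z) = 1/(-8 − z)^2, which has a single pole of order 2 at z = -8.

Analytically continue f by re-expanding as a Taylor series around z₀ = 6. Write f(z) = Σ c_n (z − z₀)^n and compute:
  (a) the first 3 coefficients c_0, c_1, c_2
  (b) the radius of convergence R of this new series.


Let w = z − z₀, so z = z₀ + w.
Then -8 − z = -8 − (z₀ + w) = (-8 − z₀) − w = -14 − w.
f(z) = 1/(-14 − w)^2 = (1/(-14)^2) · (1 − w/(-14))^{−2}.
By the binomial series (1−u)^{−2} = Σ_{n≥0} C(n+1, 1) u^n for |u|<1, with u = w/(-14):
  c_n = C(n+1, 1) / (-14)^(n+2).
  c_0 = 1/(-14)^2 = 1/196.
  c_1 = 2/(-14)^3 = -1/1372.
  c_2 = 3/(-14)^4 = 3/38416.
The series is valid for |w/d| < 1, i.e. |z − z₀| < |d|.
Radius of convergence: R = |-8 − z₀| = |-14| = 14 (distance from z₀ to the singularity z = -8).

c_0 = 1/196, c_1 = -1/1372, c_2 = 3/38416; R = 14.


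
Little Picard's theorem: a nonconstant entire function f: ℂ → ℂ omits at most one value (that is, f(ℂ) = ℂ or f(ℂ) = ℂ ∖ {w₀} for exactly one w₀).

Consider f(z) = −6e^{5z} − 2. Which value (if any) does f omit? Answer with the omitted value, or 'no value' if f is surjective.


Little Picard bounds the complement of f(ℂ) to at most one point.
e^{5z} is never zero on ℂ, so -6·e^{5z} takes every value in ℂ ∖ {0}. Adding -2 shifts the range to ℂ ∖ {-2}. Thus f omits exactly the value -2.

Omitted value: -2.


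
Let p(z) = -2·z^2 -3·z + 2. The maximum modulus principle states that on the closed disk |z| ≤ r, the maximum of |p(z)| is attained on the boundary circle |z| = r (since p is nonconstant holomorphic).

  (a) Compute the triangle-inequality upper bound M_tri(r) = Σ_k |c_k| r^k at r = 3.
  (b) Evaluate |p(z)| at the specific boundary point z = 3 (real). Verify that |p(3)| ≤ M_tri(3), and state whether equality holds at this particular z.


Coefficients: c_0 = 2, c_1 = -3, c_2 = -2. Radius r = 3.
Part (a). Triangle bound: M_tri(r) = Σ_k |c_k| r^k
  = |2|·3^0 + |-3|·3^1 + |-2|·3^2
  = 2 + 9 + 18 = 29.
This bounds M(r) := max_{|z|=r} |p(z)| from above; equality holds iff all terms c_k z^k can be made to align in phase at a single z on |z|=r.
Part (b). At z = 3 (real, on the circle |z| = r):
  p(3) = (2)·3^0 + (-3)·3^1 + (-2)·3^2 = -25.
  |p(3)| = 25.
Check: |p(3)| = 25 ≤ 29 = M_tri(3). ✓ Equality does not hold at z = 3 (the coefficients have mixed signs, so the terms do not all align in phase there).

M_tri(3) = 29; |p(3)| = 25; equality at z=3: no.


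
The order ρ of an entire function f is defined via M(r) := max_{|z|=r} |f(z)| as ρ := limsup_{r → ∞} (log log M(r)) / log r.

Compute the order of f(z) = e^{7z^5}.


|e^{7z^5}| = e^{Re(7·z^5) + 0} ≤ e^{7|z|^5 + 0} = e^{7r^5 + 0} on |z| = r, so ρ ≤ 5. Choosing z on |z|=r so that 7·z^5 is real positive (always possible by picking arg z appropriately) gives |f(z)| = e^{7r^5 + 0}, matching the bound. The additive constant 0 does not affect log log M(r) ~ 5·log r. Hence ρ = 5.
Therefore ρ = 5.

Order ρ = 5.


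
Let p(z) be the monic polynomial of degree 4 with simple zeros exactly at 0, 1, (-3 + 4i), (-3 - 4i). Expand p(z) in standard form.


The polynomial is p(z) = ∏_{α ∈ S} (z − α), where S = {0, 1, (-3 + 4i), (-3 - 4i)}.
Expanding the product yields: p(z) = z^4 + 5·z^3 + 19·z^2 -25·z.
Note conjugate pairs combine to real quadratics: (z − (-3+4i))(z − (-3−4i)) = z² + 6z + 25.
The resulting polynomial has degree 4 and real coefficients as required.

p(z) = z^4 + 5·z^3 + 19·z^2 -25·z.


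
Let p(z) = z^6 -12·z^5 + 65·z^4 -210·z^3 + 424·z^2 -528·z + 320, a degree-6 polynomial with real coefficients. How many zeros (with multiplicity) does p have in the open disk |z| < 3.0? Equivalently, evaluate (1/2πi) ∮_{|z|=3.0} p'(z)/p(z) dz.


The zeros of p are: (2 + 2i), (2 - 2i), 2, 4, (1 + 2i), (1 - 2i).
Their magnitudes are: 2.828, 2.828, 2, 4, 2.236, 2.236.
Zeros with |z| < R = 3.0: (2 + 2i), (2 - 2i), 2, (1 + 2i), (1 - 2i).
Count = 5.
By the argument principle, (1/2πi) ∮_{|z|=R} p'(z)/p(z) dz equals exactly this count.

Number of zeros inside |z| < 3.0: 5.


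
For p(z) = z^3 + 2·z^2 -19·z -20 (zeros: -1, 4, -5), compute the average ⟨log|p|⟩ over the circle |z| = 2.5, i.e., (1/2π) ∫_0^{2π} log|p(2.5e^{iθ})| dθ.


Zeros: -5, -1, 4; r = 2.5.
Inside |z| < r: -1. Outside (|z| ≥ r): -5, 4.
p(0) = -20, so log|p(0)| = log(20) = 2.9957.
Apply Jensen: I(r) = log|p(0)| + Σ_k log(r/|z_k|), summed over zeros inside |z| < r.
  log(r/|z_k|) for z_k = -1: log(2.5/1) = 0.9163
  Outside zeros (-5, 4) contribute nothing to the Jensen sum.
Sum over inside zeros: 0.9163.
I(r) = log|p(0)| + (inside sum) = 2.9957 + 0.9163 = 3.9120.
Note: since some zeros are outside |z| ≤ r, the simplified n·log(r) form does NOT apply — only the inside zeros contribute.

I(r) ≈ 3.9120.


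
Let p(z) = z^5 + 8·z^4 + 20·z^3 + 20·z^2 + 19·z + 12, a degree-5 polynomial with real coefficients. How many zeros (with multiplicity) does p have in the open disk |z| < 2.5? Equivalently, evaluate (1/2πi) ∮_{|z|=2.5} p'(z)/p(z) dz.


The zeros of p are: (0 + 1i), (0 - 1i), -3, -1, -4.
Their magnitudes are: 1, 1, 3, 1, 4.
Zeros with |z| < R = 2.5: (0 + 1i), (0 - 1i), -1.
Count = 3.
By the argument principle, (1/2πi) ∮_{|z|=R} p'(z)/p(z) dz equals exactly this count.

Number of zeros inside |z| < 2.5: 3.


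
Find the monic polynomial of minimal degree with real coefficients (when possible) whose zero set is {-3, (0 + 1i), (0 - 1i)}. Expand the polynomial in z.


The polynomial is p(z) = ∏_{α ∈ S} (z − α), where S = {-3, (0 + 1i), (0 - 1i)}.
Expanding the product yields: p(z) = z^3 + 3·z^2 + z + 3.
Note conjugate pairs combine to real quadratics: (z − (0+1i))(z − (0−1i)) = z² + 1.
The resulting polynomial has degree 3 and real coefficients as required.

p(z) = z^3 + 3·z^2 + z + 3.


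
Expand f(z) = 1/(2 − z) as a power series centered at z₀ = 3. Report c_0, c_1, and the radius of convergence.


Let w = z − z₀, so z = z₀ + w.
Then 2 − z = 2 − (z₀ + w) = (2 − z₀) − w = -1 − w.
f(z) = 1/(-1 − w) = (1/(-1)) · 1/(1 − w/(-1)) = Σ_{n≥0} w^n / (-1)^(n+1).
So c_n = 1/(-1)^(n+1):
  c_0 = 1/(-1)^1 = -1.
  c_1 = 1/(-1)^2 = 1.
The series is valid for |w/d| < 1, i.e. |z − z₀| < |d|.
Radius of convergence: R = |2 − z₀| = |-1| = 1 (distance from z₀ to the singularity z = 2).

c_0 = -1, c_1 = 1; R = 1.


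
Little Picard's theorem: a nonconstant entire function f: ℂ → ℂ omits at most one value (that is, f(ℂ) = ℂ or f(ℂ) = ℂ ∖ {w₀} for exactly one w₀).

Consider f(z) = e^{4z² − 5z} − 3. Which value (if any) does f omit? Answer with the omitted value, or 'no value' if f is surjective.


Little Picard bounds the complement of f(ℂ) to at most one point.
The exponent g(z) = 4z² − 5z is a nonconstant polynomial, hence surjective onto ℂ. So e^{g(z)} takes every value in {e^w : w ∈ ℂ} = ℂ ∖ {0}. Adding -3 shifts the range to ℂ ∖ {-3}. f omits exactly -3.

Omitted value: -3.


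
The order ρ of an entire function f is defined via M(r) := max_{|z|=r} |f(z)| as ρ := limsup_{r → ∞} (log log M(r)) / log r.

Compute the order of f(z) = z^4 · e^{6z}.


M(r) = max_{|z|=r} |1|·|z|^4·|e^{6z}| = 1·r^4 · e^{6r^1} (the factors attain their maxima compatibly on |z|=r). Then log M(r) = log 1 + 4·log r + 6r^1, dominated by the last term, so log log M(r) ~ 1·log r. The polynomial factor 1z^4 contributes only a log r term and does not affect the order. ρ = 1.
Therefore ρ = 1.

Order ρ = 1.


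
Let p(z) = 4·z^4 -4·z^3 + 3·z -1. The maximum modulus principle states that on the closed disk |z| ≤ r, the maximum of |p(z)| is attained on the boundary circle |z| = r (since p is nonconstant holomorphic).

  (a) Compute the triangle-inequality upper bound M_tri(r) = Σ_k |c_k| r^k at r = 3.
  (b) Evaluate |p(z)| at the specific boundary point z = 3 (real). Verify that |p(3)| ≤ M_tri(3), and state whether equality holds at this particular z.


Coefficients: c_0 = -1, c_1 = 3, c_2 = 0, c_3 = -4, c_4 = 4. Radius r = 3.
Part (a). Triangle bound: M_tri(r) = Σ_k |c_k| r^k
  = |-1|·3^0 + |3|·3^1 + |0|·3^2 + |-4|·3^3 + |4|·3^4
  = 1 + 9 + 0 + 108 + 324 = 442.
This bounds M(r) := max_{|z|=r} |p(z)| from above; equality holds iff all terms c_k z^k can be made to align in phase at a single z on |z|=r.
Part (b). At z = 3 (real, on the circle |z| = r):
  p(3) = (-1)·3^0 + (3)·3^1 + (0)·3^2 + (-4)·3^3 + (4)·3^4 = 224.
  |p(3)| = 224.
Check: |p(3)| = 224 ≤ 442 = M_tri(3). ✓ Equality does not hold at z = 3 (the coefficients have mixed signs, so the terms do not all align in phase there).

M_tri(3) = 442; |p(3)| = 224; equality at z=3: no.


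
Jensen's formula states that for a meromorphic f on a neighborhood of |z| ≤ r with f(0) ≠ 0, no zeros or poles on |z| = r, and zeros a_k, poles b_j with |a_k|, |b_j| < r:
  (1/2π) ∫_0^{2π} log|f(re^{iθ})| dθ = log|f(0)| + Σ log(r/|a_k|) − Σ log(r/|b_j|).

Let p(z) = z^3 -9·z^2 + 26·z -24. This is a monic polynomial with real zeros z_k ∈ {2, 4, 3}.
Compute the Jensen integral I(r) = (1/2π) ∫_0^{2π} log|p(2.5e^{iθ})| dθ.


Zeros: 2, 3, 4; r = 2.5.
Inside |z| < r: 2. Outside (|z| ≥ r): 3, 4.
p(0) = -24, so log|p(0)| = log(24) = 3.1781.
Apply Jensen: I(r) = log|p(0)| + Σ_k log(r/|z_k|), summed over zeros inside |z| < r.
  log(r/|z_k|) for z_k = 2: log(2.5/2) = 0.2231
  Outside zeros (3, 4) contribute nothing to the Jensen sum.
Sum over inside zeros: 0.2231.
I(r) = log|p(0)| + (inside sum) = 3.1781 + 0.2231 = 3.4012.
Note: since some zeros are outside |z| ≤ r, the simplified n·log(r) form does NOT apply — only the inside zeros contribute.

I(r) ≈ 3.4012.


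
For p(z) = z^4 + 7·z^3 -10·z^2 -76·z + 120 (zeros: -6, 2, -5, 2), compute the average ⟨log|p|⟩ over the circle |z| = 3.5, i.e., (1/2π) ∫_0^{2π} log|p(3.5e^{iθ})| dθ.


Zeros: -6, -5, 2, 2; r = 3.5.
Inside |z| < r: 2, 2. Outside (|z| ≥ r): -6, -5.
p(0) = 120, so log|p(0)| = log(120) = 4.7875.
Apply Jensen: I(r) = log|p(0)| + Σ_k log(r/|z_k|), summed over zeros inside |z| < r.
  log(r/|z_k|) for z_k = 2: log(3.5/2) = 0.5596
  log(r/|z_k|) for z_k = 2: log(3.5/2) = 0.5596
  Outside zeros (-6, -5) contribute nothing to the Jensen sum.
Sum over inside zeros: 1.1192.
I(r) = log|p(0)| + (inside sum) = 4.7875 + 1.1192 = 5.9067.
Note: since some zeros are outside |z| ≤ r, the simplified n·log(r) form does NOT apply — only the inside zeros contribute.

I(r) ≈ 5.9067.


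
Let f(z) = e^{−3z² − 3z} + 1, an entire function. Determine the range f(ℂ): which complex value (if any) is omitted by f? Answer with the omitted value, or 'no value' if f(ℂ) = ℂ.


Little Picard bounds the complement of f(ℂ) to at most one point.
The exponent g(z) = −3z² − 3z is a nonconstant polynomial, hence surjective onto ℂ. So e^{g(z)} takes every value in {e^w : w ∈ ℂ} = ℂ ∖ {0}. Adding 1 shifts the range to ℂ ∖ {1}. f omits exactly 1.

Omitted value: 1.


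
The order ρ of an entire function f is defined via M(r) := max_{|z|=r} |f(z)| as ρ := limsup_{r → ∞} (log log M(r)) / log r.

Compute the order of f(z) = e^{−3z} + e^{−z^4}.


Each summand is entire of order 1 and 4 respectively (as in the single-exponential case). The order of a sum is at most the max of the orders, so ρ ≤ 4. For the lower bound: on |z|=r choose arg z so that -1z^4 is real positive; then |e^{-1z^4}| = e^{1r^4} while |e^{-3z}| ≤ e^{3r^1} = o(e^{1r^4}). So |f| ≥ e^{1r^4}(1 − o(1)) and ρ ≥ 4. Hence ρ = max(1, 4) = 4.
Therefore ρ = 4.

Order ρ = 4.


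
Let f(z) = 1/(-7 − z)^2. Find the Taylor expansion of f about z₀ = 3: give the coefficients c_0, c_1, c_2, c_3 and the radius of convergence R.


Let w = z − z₀, so z = z₀ + w.
Then -7 − z = -7 − (z₀ + w) = (-7 − z₀) − w = -10 − w.
f(z) = 1/(-10 − w)^2 = (1/(-10)^2) · (1 − w/(-10))^{−2}.
By the binomial series (1−u)^{−2} = Σ_{n≥0} C(n+1, 1) u^n for |u|<1, with u = w/(-10):
  c_n = C(n+1, 1) / (-10)^(n+2).
  c_0 = 1/(-10)^2 = 1/100.
  c_1 = 2/(-10)^3 = -1/500.
  c_2 = 3/(-10)^4 = 3/10000.
  c_3 = 4/(-10)^5 = -1/25000.
The series is valid for |w/d| < 1, i.e. |z − z₀| < |d|.
Radius of convergence: R = |-7 − z₀| = |-10| = 10 (distance from z₀ to the singularity z = -7).

c_0 = 1/100, c_1 = -1/500, c_2 = 3/10000, c_3 = -1/25000; R = 10.


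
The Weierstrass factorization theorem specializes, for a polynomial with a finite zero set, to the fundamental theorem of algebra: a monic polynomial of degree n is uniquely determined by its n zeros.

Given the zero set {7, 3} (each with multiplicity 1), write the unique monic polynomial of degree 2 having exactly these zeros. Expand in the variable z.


The polynomial is p(z) = ∏_{α ∈ S} (z − α), where S = {7, 3}.
Expanding the product yields: p(z) = z^2 -10·z + 21.
The resulting polynomial has degree 2 and real coefficients as required.

p(z) = z^2 -10·z + 21.


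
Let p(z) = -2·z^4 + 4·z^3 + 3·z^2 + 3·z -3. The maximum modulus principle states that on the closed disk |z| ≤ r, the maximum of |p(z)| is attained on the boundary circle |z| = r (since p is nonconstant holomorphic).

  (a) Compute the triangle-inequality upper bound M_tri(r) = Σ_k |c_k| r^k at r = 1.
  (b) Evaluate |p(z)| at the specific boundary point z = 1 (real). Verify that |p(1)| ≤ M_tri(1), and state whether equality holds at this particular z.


Coefficients: c_0 = -3, c_1 = 3, c_2 = 3, c_3 = 4, c_4 = -2. Radius r = 1.
Part (a). Triangle bound: M_tri(r) = Σ_k |c_k| r^k
  = |-3|·1^0 + |3|·1^1 + |3|·1^2 + |4|·1^3 + |-2|·1^4
  = 3 + 3 + 3 + 4 + 2 = 15.
This bounds M(r) := max_{|z|=r} |p(z)| from above; equality holds iff all terms c_k z^k can be made to align in phase at a single z on |z|=r.
Part (b). At z = 1 (real, on the circle |z| = r):
  p(1) = (-3)·1^0 + (3)·1^1 + (3)·1^2 + (4)·1^3 + (-2)·1^4 = 5.
  |p(1)| = 5.
Check: |p(1)| = 5 ≤ 15 = M_tri(1). ✓ Equality does not hold at z = 1 (the coefficients have mixed signs, so the terms do not all align in phase there).

M_tri(1) = 15; |p(1)| = 5; equality at z=1: no.


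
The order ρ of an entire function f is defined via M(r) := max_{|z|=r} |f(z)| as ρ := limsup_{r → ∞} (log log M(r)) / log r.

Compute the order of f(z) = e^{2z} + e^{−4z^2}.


Each summand is entire of order 1 and 2 respectively (as in the single-exponential case). The order of a sum is at most the max of the orders, so ρ ≤ 2. For the lower bound: on |z|=r choose arg z so that -4z^2 is real positive; then |e^{-4z^2}| = e^{4r^2} while |e^{2z}| ≤ e^{2r^1} = o(e^{4r^2}). So |f| ≥ e^{4r^2}(1 − o(1)) and ρ ≥ 2. Hence ρ = max(1, 2) = 2.
Therefore ρ = 2.

Order ρ = 2.


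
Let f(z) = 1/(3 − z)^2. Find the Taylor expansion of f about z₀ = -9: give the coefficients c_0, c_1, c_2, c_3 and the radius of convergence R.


Let w = z − z₀, so z = z₀ + w.
Then 3 − z = 3 − (z₀ + w) = (3 − z₀) − w = 12 − w.
f(z) = 1/(12 − w)^2 = (1/(12)^2) · (1 − w/(12))^{−2}.
By the binomial series (1−u)^{−2} = Σ_{n≥0} C(n+1, 1) u^n for |u|<1, with u = w/(12):
  c_n = C(n+1, 1) / (12)^(n+2).
  c_0 = 1/(12)^2 = 1/144.
  c_1 = 2/(12)^3 = 1/864.
  c_2 = 3/(12)^4 = 1/6912.
  c_3 = 4/(12)^5 = 1/62208.
The series is valid for |w/d| < 1, i.e. |z − z₀| < |d|.
Radius of convergence: R = |3 − z₀| = |12| = 12 (distance from z₀ to the singularity z = 3).

c_0 = 1/144, c_1 = 1/864, c_2 = 1/6912, c_3 = 1/62208; R = 12.


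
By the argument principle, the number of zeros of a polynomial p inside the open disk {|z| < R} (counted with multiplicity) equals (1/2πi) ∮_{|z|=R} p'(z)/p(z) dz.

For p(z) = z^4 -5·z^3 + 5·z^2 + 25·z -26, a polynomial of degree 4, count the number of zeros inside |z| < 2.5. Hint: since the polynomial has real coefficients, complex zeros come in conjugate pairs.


The zeros of p are: (3 + 2i), (3 - 2i), -2, 1.
Their magnitudes are: 3.606, 3.606, 2, 1.
Zeros with |z| < R = 2.5: -2, 1.
Count = 2.
By the argument principle, (1/2πi) ∮_{|z|=R} p'(z)/p(z) dz equals exactly this count.

Number of zeros inside |z| < 2.5: 2.


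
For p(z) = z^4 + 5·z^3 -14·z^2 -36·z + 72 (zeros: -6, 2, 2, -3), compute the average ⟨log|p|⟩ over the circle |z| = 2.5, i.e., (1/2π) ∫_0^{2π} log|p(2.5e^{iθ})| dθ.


Zeros: -6, -3, 2, 2; r = 2.5.
Inside |z| < r: 2, 2. Outside (|z| ≥ r): -6, -3.
p(0) = 72, so log|p(0)| = log(72) = 4.2767.
Apply Jensen: I(r) = log|p(0)| + Σ_k log(r/|z_k|), summed over zeros inside |z| < r.
  log(r/|z_k|) for z_k = 2: log(2.5/2) = 0.2231
  log(r/|z_k|) for z_k = 2: log(2.5/2) = 0.2231
  Outside zeros (-6, -3) contribute nothing to the Jensen sum.
Sum over inside zeros: 0.4463.
I(r) = log|p(0)| + (inside sum) = 4.2767 + 0.4463 = 4.7230.
Note: since some zeros are outside |z| ≤ r, the simplified n·log(r) form does NOT apply — only the inside zeros contribute.

I(r) ≈ 4.7230.


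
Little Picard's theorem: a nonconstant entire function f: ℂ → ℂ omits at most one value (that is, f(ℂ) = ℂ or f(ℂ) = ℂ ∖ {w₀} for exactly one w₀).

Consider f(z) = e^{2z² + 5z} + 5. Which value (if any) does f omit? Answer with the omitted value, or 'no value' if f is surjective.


Little Picard bounds the complement of f(ℂ) to at most one point.
The exponent g(z) = 2z² + 5z is a nonconstant polynomial, hence surjective onto ℂ. So e^{g(z)} takes every value in {e^w : w ∈ ℂ} = ℂ ∖ {0}. Adding 5 shifts the range to ℂ ∖ {5}. f omits exactly 5.

Omitted value: 5.


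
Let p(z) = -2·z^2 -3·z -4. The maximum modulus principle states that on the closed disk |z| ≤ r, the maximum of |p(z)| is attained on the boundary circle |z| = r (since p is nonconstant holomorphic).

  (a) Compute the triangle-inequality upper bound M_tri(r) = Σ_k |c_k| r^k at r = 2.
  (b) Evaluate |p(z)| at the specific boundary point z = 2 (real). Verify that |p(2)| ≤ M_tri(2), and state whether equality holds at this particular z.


Coefficients: c_0 = -4, c_1 = -3, c_2 = -2. Radius r = 2.
Part (a). Triangle bound: M_tri(r) = Σ_k |c_k| r^k
  = |-4|·2^0 + |-3|·2^1 + |-2|·2^2
  = 4 + 6 + 8 = 18.
This bounds M(r) := max_{|z|=r} |p(z)| from above; equality holds iff all terms c_k z^k can be made to align in phase at a single z on |z|=r.
Part (b). At z = 2 (real, on the circle |z| = r):
  p(2) = (-4)·2^0 + (-3)·2^1 + (-2)·2^2 = -18.
  |p(2)| = 18.
Since all nonzero coefficients share the same sign, |p(2)| = 18 = M_tri(2); the triangle bound is attained at z = 2, so in fact M(r) = 18.

M_tri(2) = 18; |p(2)| = 18; equality at z=2: yes.


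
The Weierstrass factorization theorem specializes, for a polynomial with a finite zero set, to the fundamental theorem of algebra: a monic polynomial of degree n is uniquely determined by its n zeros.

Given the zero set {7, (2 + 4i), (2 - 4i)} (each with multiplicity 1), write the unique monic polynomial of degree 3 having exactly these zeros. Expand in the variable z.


The polynomial is p(z) = ∏_{α ∈ S} (z − α), where S = {7, (2 + 4i), (2 - 4i)}.
Expanding the product yields: p(z) = z^3 -11·z^2 + 48·z -140.
Note conjugate pairs combine to real quadratics: (z − (2+4i))(z − (2−4i)) = z² − 4z + 20.
The resulting polynomial has degree 3 and real coefficients as required.

p(z) = z^3 -11·z^2 + 48·z -140.


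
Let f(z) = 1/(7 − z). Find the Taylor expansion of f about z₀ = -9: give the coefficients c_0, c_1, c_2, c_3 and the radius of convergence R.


Let w = z − z₀, so z = z₀ + w.
Then 7 − z = 7 − (z₀ + w) = (7 − z₀) − w = 16 − w.
f(z) = 1/(16 − w) = (1/(16)) · 1/(1 − w/(16)) = Σ_{n≥0} w^n / (16)^(n+1).
So c_n = 1/(16)^(n+1):
  c_0 = 1/(16)^1 = 1/16.
  c_1 = 1/(16)^2 = 1/256.
  c_2 = 1/(16)^3 = 1/4096.
  c_3 = 1/(16)^4 = 1/65536.
The series is valid for |w/d| < 1, i.e. |z − z₀| < |d|.
Radius of convergence: R = |7 − z₀| = |16| = 16 (distance from z₀ to the singularity z = 7).

c_0 = 1/16, c_1 = 1/256, c_2 = 1/4096, c_3 = 1/65536; R = 16.


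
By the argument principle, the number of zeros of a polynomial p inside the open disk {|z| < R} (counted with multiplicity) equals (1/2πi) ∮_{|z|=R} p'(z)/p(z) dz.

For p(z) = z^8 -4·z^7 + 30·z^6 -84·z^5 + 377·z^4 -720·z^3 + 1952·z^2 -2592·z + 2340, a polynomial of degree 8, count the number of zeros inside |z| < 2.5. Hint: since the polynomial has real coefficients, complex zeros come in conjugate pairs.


The zeros of p are: (1 + 1i), (1 - 1i), (2 + 3i), (2 - 3i), (-1 + 3i), (-1 - 3i), (0 + 3i), (0 - 3i).
Their magnitudes are: 1.414, 1.414, 3.606, 3.606, 3.162, 3.162, 3, 3.
Zeros with |z| < R = 2.5: (1 + 1i), (1 - 1i).
Count = 2.
By the argument principle, (1/2πi) ∮_{|z|=R} p'(z)/p(z) dz equals exactly this count.

Number of zeros inside |z| < 2.5: 2.


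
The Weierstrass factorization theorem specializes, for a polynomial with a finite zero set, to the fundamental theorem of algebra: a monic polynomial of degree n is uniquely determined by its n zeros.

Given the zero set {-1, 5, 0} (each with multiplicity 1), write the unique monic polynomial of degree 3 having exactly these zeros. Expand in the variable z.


The polynomial is p(z) = ∏_{α ∈ S} (z − α), where S = {-1, 5, 0}.
Expanding the product yields: p(z) = z^3 -4·z^2 -5·z.
The resulting polynomial has degree 3 and real coefficients as required.

p(z) = z^3 -4·z^2 -5·z.


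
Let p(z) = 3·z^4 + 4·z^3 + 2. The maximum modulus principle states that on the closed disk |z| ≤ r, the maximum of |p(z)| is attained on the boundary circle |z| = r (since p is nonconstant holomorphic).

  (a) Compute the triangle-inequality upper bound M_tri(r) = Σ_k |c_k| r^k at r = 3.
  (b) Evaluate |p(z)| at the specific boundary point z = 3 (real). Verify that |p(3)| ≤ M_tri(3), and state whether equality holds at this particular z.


Coefficients: c_0 = 2, c_1 = 0, c_2 = 0, c_3 = 4, c_4 = 3. Radius r = 3.
Part (a). Triangle bound: M_tri(r) = Σ_k |c_k| r^k
  = |2|·3^0 + |0|·3^1 + |0|·3^2 + |4|·3^3 + |3|·3^4
  = 2 + 0 + 0 + 108 + 243 = 353.
This bounds M(r) := max_{|z|=r} |p(z)| from above; equality holds iff all terms c_k z^k can be made to align in phase at a single z on |z|=r.
Part (b). At z = 3 (real, on the circle |z| = r):
  p(3) = (2)·3^0 + (0)·3^1 + (0)·3^2 + (4)·3^3 + (3)·3^4 = 353.
  |p(3)| = 353.
Since all nonzero coefficients share the same sign, |p(3)| = 353 = M_tri(3); the triangle bound is attained at z = 3, so in fact M(r) = 353.

M_tri(3) = 353; |p(3)| = 353; equality at z=3: yes.


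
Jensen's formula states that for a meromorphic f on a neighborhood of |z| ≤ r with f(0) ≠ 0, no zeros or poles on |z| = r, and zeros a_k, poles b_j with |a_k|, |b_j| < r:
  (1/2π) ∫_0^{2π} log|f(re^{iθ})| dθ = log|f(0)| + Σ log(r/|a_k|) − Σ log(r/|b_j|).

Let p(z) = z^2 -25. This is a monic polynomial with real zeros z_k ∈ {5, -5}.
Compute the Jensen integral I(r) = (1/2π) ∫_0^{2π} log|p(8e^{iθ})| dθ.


Zeros: -5, 5; r = 8.
Inside |z| < r: -5, 5. Outside (|z| ≥ r): ∅.
p(0) = -25, so log|p(0)| = log(25) = 3.2189.
Apply Jensen: I(r) = log|p(0)| + Σ_k log(r/|z_k|), summed over zeros inside |z| < r.
  log(r/|z_k|) for z_k = 5: log(8/5) = 0.4700
  log(r/|z_k|) for z_k = -5: log(8/5) = 0.4700
Sum over inside zeros: 0.9400.
I(r) = log|p(0)| + (inside sum) = 3.2189 + 0.9400 = 4.1589.
Closed form (all zeros inside, monic): I(r) = n·log(r) = 2·log(8) = 4.1589. ✓

I(r) ≈ 4.1589.


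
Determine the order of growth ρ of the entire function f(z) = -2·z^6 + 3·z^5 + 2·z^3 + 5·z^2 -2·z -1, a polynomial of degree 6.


|f(z)| ≤ Σ|c_k|·r^k = O(r^6) as r → ∞. Polynomial growth is O(e^{r^ε}) for every ε > 0 (since r^6/e^{r^ε} → 0), so ρ ≤ ε for all ε > 0, i.e. ρ = 0. Every nonconstant polynomial has order 0.
Therefore ρ = 0.

Order ρ = 0.


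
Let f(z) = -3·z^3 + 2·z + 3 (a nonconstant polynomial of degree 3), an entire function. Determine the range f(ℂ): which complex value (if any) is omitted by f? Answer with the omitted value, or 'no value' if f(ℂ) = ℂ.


Little Picard bounds the complement of f(ℂ) to at most one point.
For every w ∈ ℂ, the equation p(z) − w = 0 is a nonconstant polynomial in z and hence has at least one root by the fundamental theorem of algebra. So p is surjective onto ℂ, omitting no value.

Omitted value: no value.


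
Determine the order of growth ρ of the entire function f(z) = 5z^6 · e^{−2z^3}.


M(r) = max_{|z|=r} |5|·|z|^6·|e^{−2z^3}| = 5·r^6 · e^{2r^3} (the factors attain their maxima compatibly on |z|=r). Then log M(r) = log 5 + 6·log r + 2r^3, dominated by the last term, so log log M(r) ~ 3·log r. The polynomial factor 5z^6 contributes only a log r term and does not affect the order. ρ = 3.
Therefore ρ = 3.

Order ρ = 3.


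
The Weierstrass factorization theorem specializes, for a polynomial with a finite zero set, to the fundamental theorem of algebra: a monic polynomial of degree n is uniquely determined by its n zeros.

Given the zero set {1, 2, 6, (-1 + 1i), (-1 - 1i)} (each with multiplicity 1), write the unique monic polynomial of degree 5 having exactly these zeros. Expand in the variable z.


The polynomial is p(z) = ∏_{α ∈ S} (z − α), where S = {1, 2, 6, (-1 + 1i), (-1 - 1i)}.
Expanding the product yields: p(z) = z^5 -7·z^4 + 4·z^3 + 10·z^2 + 16·z -24.
Note conjugate pairs combine to real quadratics: (z − (-1+1i))(z − (-1−1i)) = z² + 2z + 2.
The resulting polynomial has degree 5 and real coefficients as required.

p(z) = z^5 -7·z^4 + 4·z^3 + 10·z^2 + 16·z -24.


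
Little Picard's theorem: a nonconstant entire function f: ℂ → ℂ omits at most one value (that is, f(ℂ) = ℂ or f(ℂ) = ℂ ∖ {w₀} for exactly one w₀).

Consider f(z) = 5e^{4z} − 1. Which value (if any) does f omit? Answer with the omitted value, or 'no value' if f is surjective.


Little Picard bounds the complement of f(ℂ) to at most one point.
e^{4z} is never zero on ℂ, so 5·e^{4z} takes every value in ℂ ∖ {0}. Adding -1 shifts the range to ℂ ∖ {-1}. Thus f omits exactly the value -1.

Omitted value: -1.


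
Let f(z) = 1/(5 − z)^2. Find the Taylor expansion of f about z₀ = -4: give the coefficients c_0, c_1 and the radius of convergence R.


Let w = z − z₀, so z = z₀ + w.
Then 5 − z = 5 − (z₀ + w) = (5 − z₀) − w = 9 − w.
f(z) = 1/(9 − w)^2 = (1/(9)^2) · (1 − w/(9))^{−2}.
By the binomial series (1−u)^{−2} = Σ_{n≥0} C(n+1, 1) u^n for |u|<1, with u = w/(9):
  c_n = C(n+1, 1) / (9)^(n+2).
  c_0 = 1/(9)^2 = 1/81.
  c_1 = 2/(9)^3 = 2/729.
The series is valid for |w/d| < 1, i.e. |z − z₀| < |d|.
Radius of convergence: R = |5 − z₀| = |9| = 9 (distance from z₀ to the singularity z = 5).

c_0 = 1/81, c_1 = 2/729; R = 9.


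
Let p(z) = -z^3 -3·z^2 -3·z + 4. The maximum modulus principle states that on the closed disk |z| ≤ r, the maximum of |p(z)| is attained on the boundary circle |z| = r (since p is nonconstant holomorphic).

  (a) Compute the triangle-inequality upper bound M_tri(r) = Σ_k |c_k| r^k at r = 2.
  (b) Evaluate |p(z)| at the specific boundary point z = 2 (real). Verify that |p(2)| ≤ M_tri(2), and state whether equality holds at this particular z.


Coefficients: c_0 = 4, c_1 = -3, c_2 = -3, c_3 = -1. Radius r = 2.
Part (a). Triangle bound: M_tri(r) = Σ_k |c_k| r^k
  = |4|·2^0 + |-3|·2^1 + |-3|·2^2 + |-1|·2^3
  = 4 + 6 + 12 + 8 = 30.
This bounds M(r) := max_{|z|=r} |p(z)| from above; equality holds iff all terms c_k z^k can be made to align in phase at a single z on |z|=r.
Part (b). At z = 2 (real, on the circle |z| = r):
  p(2) = (4)·2^0 + (-3)·2^1 + (-3)·2^2 + (-1)·2^3 = -22.
  |p(2)| = 22.
Check: |p(2)| = 22 ≤ 30 = M_tri(2). ✓ Equality does not hold at z = 2 (the coefficients have mixed signs, so the terms do not all align in phase there).

M_tri(2) = 30; |p(2)| = 22; equality at z=2: no.


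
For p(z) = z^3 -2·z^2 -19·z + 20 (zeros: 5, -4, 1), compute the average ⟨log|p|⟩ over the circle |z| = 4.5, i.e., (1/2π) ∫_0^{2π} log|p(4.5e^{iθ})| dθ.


Zeros: -4, 1, 5; r = 4.5.
Inside |z| < r: -4, 1. Outside (|z| ≥ r): 5.
p(0) = 20, so log|p(0)| = log(20) = 2.9957.
Apply Jensen: I(r) = log|p(0)| + Σ_k log(r/|z_k|), summed over zeros inside |z| < r.
  log(r/|z_k|) for z_k = -4: log(4.5/4) = 0.1178
  log(r/|z_k|) for z_k = 1: log(4.5/1) = 1.5041
  Outside zeros (5) contribute nothing to the Jensen sum.
Sum over inside zeros: 1.6219.
I(r) = log|p(0)| + (inside sum) = 2.9957 + 1.6219 = 4.6176.
Note: since some zeros are outside |z| ≤ r, the simplified n·log(r) form does NOT apply — only the inside zeros contribute.

I(r) ≈ 4.6176.


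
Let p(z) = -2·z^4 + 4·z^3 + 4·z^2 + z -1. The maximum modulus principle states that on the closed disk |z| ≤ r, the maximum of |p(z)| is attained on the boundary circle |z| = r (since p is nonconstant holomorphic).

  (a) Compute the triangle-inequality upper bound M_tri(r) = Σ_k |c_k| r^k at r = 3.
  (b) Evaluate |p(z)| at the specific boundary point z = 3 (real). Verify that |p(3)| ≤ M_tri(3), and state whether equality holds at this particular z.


Coefficients: c_0 = -1, c_1 = 1, c_2 = 4, c_3 = 4, c_4 = -2. Radius r = 3.
Part (a). Triangle bound: M_tri(r) = Σ_k |c_k| r^k
  = |-1|·3^0 + |1|·3^1 + |4|·3^2 + |4|·3^3 + |-2|·3^4
  = 1 + 3 + 36 + 108 + 162 = 310.
This bounds M(r) := max_{|z|=r} |p(z)| from above; equality holds iff all terms c_k z^k can be made to align in phase at a single z on |z|=r.
Part (b). At z = 3 (real, on the circle |z| = r):
  p(3) = (-1)·3^0 + (1)·3^1 + (4)·3^2 + (4)·3^3 + (-2)·3^4 = -16.
  |p(3)| = 16.
Check: |p(3)| = 16 ≤ 310 = M_tri(3). ✓ Equality does not hold at z = 3 (the coefficients have mixed signs, so the terms do not all align in phase there).

M_tri(3) = 310; |p(3)| = 16; equality at z=3: no.


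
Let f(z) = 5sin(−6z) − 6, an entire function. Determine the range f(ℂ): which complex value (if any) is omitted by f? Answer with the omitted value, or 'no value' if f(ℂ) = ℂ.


Little Picard bounds the complement of f(ℂ) to at most one point.
sin is entire and surjective onto ℂ: for every w ∈ ℂ, sin(ζ) = w has a solution ζ ∈ ℂ (e.g., via the complex inverse arcsin). With ζ = −6z this gives z = ζ/(-6). Then 5·sin(−6z) takes every value in 5·ℂ = ℂ, and adding -6 is a bijection of ℂ. So f is surjective and omits no value. (Note: only on the real line is sin bounded by [−1, 1].)

Omitted value: no value.


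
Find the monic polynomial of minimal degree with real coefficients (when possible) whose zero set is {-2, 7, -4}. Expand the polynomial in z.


The polynomial is p(z) = ∏_{α ∈ S} (z − α), where S = {-2, 7, -4}.
Expanding the product yields: p(z) = z^3 -z^2 -34·z -56.
The resulting polynomial has degree 3 and real coefficients as required.

p(z) = z^3 -z^2 -34·z -56.


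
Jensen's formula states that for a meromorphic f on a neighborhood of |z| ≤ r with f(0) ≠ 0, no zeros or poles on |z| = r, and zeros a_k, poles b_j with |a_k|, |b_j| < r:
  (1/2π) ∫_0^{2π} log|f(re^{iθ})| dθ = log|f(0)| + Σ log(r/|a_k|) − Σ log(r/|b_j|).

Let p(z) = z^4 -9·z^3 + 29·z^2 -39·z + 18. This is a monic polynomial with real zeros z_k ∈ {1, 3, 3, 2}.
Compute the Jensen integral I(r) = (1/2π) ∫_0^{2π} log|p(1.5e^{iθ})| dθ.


Zeros: 1, 2, 3, 3; r = 1.5.
Inside |z| < r: 1. Outside (|z| ≥ r): 2, 3, 3.
p(0) = 18, so log|p(0)| = log(18) = 2.8904.
Apply Jensen: I(r) = log|p(0)| + Σ_k log(r/|z_k|), summed over zeros inside |z| < r.
  log(r/|z_k|) for z_k = 1: log(1.5/1) = 0.4055
  Outside zeros (2, 3, 3) contribute nothing to the Jensen sum.
Sum over inside zeros: 0.4055.
I(r) = log|p(0)| + (inside sum) = 2.8904 + 0.4055 = 3.2958.
Note: since some zeros are outside |z| ≤ r, the simplified n·log(r) form does NOT apply — only the inside zeros contribute.

I(r) ≈ 3.2958.


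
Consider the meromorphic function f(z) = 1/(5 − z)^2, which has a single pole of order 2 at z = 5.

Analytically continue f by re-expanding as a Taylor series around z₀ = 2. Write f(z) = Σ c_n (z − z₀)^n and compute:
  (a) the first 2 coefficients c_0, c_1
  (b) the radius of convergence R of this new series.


Let w = z − z₀, so z = z₀ + w.
Then 5 − z = 5 − (z₀ + w) = (5 − z₀) − w = 3 − w.
f(z) = 1/(3 − w)^2 = (1/(3)^2) · (1 − w/(3))^{−2}.
By the binomial series (1−u)^{−2} = Σ_{n≥0} C(n+1, 1) u^n for |u|<1, with u = w/(3):
  c_n = C(n+1, 1) / (3)^(n+2).
  c_0 = 1/(3)^2 = 1/9.
  c_1 = 2/(3)^3 = 2/27.
The series is valid for |w/d| < 1, i.e. |z − z₀| < |d|.
Radius of convergence: R = |5 − z₀| = |3| = 3 (distance from z₀ to the singularity z = 5).

c_0 = 1/9, c_1 = 2/27; R = 3.


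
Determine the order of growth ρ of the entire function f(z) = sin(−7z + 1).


sin(w) is a linear combination of e^{iw} and e^{−iw} (or e^w, e^{−w} in the hyperbolic case), so |sin(w)| ≤ e^{|w|}. With w = −7z + 1, |w| ≤ 7|z| + 1 = 7r + 1 on |z| = r, giving M(r) ≤ e^{7r + 1}, so ρ ≤ 1. On a suitable ray (z = it for sin/cos; z = t for sinh/cosh, t real → ∞), |sin(−7z + 1)| grows like e^{7|t|}/2, so ρ ≥ 1. Hence ρ = 1.
Therefore ρ = 1.

Order ρ = 1.


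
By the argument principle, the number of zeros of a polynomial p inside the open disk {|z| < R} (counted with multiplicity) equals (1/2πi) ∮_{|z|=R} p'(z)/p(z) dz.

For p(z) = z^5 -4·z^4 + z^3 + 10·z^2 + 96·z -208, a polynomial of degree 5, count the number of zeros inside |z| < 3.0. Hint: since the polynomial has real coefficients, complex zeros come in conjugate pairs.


The zeros of p are: 2, (-2 + 2i), (-2 - 2i), (3 + 2i), (3 - 2i).
Their magnitudes are: 2, 2.828, 2.828, 3.606, 3.606.
Zeros with |z| < R = 3.0: 2, (-2 + 2i), (-2 - 2i).
Count = 3.
By the argument principle, (1/2πi) ∮_{|z|=R} p'(z)/p(z) dz equals exactly this count.

Number of zeros inside |z| < 3.0: 3.
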